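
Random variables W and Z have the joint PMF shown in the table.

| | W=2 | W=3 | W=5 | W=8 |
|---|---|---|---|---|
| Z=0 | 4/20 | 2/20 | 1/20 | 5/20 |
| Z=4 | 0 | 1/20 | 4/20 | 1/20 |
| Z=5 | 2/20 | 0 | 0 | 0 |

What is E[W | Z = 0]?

P(Z = 0) = 3/5.
Σ W·P over the event = 2·(4/20) + 3·(2/20) + 5·(1/20) + 8·(5/20) = 59/20.
E[W | Z = 0] = (59/20) / (3/5) = 59/12.

59/12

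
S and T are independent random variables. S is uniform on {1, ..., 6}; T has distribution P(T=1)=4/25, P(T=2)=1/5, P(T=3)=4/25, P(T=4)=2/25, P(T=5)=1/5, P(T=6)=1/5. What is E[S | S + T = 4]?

2

P(S + T = 4) = 13/150.
Summing S·P(x,y) over outcomes with S + T = 4 gives 13/75.
E[S | S + T = 4] = (13/75) / (13/150) = 2.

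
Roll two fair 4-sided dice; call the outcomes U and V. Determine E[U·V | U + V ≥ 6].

65/6

Outcomes with U + V ≥ 6: (2,4), (3,3), (3,4), (4,2), (4,3), (4,4), each with probability 1/16.
E[U·V | U + V ≥ 6] = (8 + 9 + 12 + 8 + 12 + 16) / 6 = 65/6.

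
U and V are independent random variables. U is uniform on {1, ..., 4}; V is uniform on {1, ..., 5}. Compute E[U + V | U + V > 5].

7

Outcomes with U + V > 5: (1,5), (2,4), (2,5), (3,3), (3,4), (3,5), (4,2), (4,3), (4,4), (4,5), each with probability 1/20.
E[U + V | U + V > 5] = (6 + 6 + 7 + 6 + 7 + 8 + 6 + 7 + 8 + 9) / 10 = 7.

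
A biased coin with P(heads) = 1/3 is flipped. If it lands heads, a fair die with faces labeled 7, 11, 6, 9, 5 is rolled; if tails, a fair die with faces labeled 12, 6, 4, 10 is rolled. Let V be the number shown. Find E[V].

E[V | heads] = (7+11+6+9+5)/5 = 38/5.
E[V | tails] = (12+6+4+10)/4 = 8.
E[V] = (1/3)·(38/5) + (2/3)·(8) = 118/15.

118/15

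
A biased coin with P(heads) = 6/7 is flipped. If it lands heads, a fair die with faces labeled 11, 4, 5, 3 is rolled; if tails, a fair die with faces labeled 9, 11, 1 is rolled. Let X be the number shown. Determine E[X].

83/14

E[X | heads] = (11+4+5+3)/4 = 23/4.
E[X | tails] = (9+11+1)/3 = 7.
By the law of total expectation,
E[X] = (6/7)·(23/4) + (1/7)·(7) = 83/14.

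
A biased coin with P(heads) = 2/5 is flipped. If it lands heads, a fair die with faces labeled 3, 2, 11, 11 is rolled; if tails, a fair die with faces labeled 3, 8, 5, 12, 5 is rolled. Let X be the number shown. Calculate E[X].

333/50

E[X | heads] = (3+2+11+11)/4 = 27/4.
E[X | tails] = (3+8+5+12+5)/5 = 33/5.
By the law of total expectation,
E[X] = (2/5)·(27/4) + (3/5)·(33/5) = 333/50.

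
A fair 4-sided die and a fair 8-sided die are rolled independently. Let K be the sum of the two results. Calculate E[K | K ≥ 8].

66/7

P(K ≥ 8) = 7/16.
Σ over the event: 8·1/8 + 9·1/8 + 10·3/32 + 11·1/16 + 12·1/32 = 33/8.
E[K | K ≥ 8] = (33/8) / (7/16) = 66/7.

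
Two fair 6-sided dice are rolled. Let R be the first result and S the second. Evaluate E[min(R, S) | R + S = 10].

13/3

Outcomes with R + S = 10: (4,6), (5,5), (6,4), each with probability 1/36.
E[min(R, S) | R + S = 10] = (4 + 5 + 4) / 3 = 13/3.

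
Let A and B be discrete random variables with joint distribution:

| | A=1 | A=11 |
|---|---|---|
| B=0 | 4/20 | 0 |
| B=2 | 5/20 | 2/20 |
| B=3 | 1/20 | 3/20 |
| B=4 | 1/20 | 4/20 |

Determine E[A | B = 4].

P(B = 4) = 1/4.
Σ A·P over the event = 1·(1/20) + 11·(4/20) = 9/4.
E[A | B = 4] = (9/4) / (1/4) = 9.

9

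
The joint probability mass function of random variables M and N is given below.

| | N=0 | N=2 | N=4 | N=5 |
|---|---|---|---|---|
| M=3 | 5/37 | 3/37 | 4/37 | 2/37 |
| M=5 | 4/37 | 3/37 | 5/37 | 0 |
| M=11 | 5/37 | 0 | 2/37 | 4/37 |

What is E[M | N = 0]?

P(N = 0) = 14/37.
Σ M·P over the event = 3·(5/37) + 5·(4/37) + 11·(5/37) = 90/37.
E[M | N = 0] = (90/37) / (14/37) = 45/7.

45/7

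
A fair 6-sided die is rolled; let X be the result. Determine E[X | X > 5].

6

Given X > 5, X is equally likely to be any of {6}.
E[X | X > 5] = (6) / 1 = 6.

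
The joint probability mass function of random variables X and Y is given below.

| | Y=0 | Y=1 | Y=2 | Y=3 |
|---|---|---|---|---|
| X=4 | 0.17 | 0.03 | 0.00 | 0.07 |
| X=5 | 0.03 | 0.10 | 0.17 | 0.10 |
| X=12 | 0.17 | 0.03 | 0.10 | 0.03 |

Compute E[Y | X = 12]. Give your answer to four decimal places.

0.9697

P(X = 12) = 0.33.
Σ Y·P over the event = 0·(0.17) + 1·(0.03) + 2·(0.10) + 3·(0.03) = 0.32.
E[Y | X = 12] = (0.32) / (0.33) = 0.9697.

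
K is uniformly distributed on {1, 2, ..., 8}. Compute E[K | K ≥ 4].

6

Given K ≥ 4, K is equally likely to be any of {4, 5, 6, 7, 8}.
E[K | K ≥ 4] = (4 + 5 + 6 + 7 + 8) / 5 = 6.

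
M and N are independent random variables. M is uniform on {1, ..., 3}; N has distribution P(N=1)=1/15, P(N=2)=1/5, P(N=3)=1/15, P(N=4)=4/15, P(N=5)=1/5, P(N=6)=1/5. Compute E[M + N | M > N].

22/5

P(M > N) = 1/9.
Summing (M+N)·P(x,y) over outcomes with M > N gives 22/45.
E[M + N | M > N] = (22/45) / (1/9) = 22/5.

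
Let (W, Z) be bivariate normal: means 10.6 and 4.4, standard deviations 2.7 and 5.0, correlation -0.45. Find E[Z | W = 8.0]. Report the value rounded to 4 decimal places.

6.5667

E[Z | W=x] = μ_Z + ρ(σ_Z/σ_W)(x − μ_W) for jointly normal variables.
E[Z | W=8.0] = 4.4 + (-0.45)·(5.0/2.7)·(8.0 − (10.6)) = 4.4 + (-0.83333)·(-2.6) = 6.5667.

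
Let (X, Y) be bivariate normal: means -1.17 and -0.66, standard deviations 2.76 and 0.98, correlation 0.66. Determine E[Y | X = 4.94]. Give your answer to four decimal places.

The regression of Y on X has slope ρ·σ_Y/σ_X and passes through (μ_X, μ_Y).
E[Y | X=4.94] = -0.66 + (0.66)·(0.98/2.76)·(4.94 − (-1.17)) = -0.66 + (0.23435)·(6.11) = 0.7719.

0.7719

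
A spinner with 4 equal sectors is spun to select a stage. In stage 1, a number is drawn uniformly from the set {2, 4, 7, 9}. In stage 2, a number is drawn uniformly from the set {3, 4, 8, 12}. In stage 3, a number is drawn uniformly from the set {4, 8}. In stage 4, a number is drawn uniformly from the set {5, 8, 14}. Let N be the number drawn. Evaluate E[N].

E[N | stage 1] = (2+4+7+9)/4 = 11/2.
E[N | stage 2] = (3+4+8+12)/4 = 27/4.
E[N | stage 3] = (4+8)/2 = 6.
E[N | stage 4] = (5+8+14)/3 = 9.
E[N] = (1/4)·(11/2) + (1/4)·(27/4) + (1/4)·(6) + (1/4)·(9) = 109/16.

109/16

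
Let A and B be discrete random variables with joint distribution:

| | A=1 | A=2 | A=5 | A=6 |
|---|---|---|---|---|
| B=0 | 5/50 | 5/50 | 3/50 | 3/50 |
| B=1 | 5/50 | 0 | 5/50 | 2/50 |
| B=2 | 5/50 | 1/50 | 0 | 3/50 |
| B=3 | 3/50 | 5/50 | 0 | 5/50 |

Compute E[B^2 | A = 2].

P(A = 2) = 11/50.
Σ B^2·P over the event = 0·(5/50) + 4·(1/50) + 9·(5/50) = 49/50.
E[B^2 | A = 2] = (49/50) / (11/50) = 49/11.

49/11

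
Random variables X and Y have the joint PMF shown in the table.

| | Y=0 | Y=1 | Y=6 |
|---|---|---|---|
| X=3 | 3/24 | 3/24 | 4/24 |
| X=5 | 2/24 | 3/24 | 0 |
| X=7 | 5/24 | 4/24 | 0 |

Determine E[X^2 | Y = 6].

9

P(Y = 6) = 1/6.
Σ X^2·P over the event = 9·(4/24) = 3/2.
E[X^2 | Y = 6] = (3/2) / (1/6) = 9.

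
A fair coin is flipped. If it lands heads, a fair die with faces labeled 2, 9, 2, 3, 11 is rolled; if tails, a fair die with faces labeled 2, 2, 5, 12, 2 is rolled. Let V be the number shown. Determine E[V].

5

E[V | heads] = (2+9+2+3+11)/5 = 27/5.
E[V | tails] = (2+2+5+12+2)/5 = 23/5.
E[V] = (1/2)·(27/5) + (1/2)·(23/5) = 5.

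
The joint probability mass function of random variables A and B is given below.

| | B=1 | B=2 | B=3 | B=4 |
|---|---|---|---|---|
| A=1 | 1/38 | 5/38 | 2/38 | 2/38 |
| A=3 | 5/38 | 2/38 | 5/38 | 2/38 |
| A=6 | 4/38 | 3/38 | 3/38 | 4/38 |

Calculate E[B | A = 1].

P(A = 1) = 5/19.
Σ B·P over the event = 1·(1/38) + 2·(5/38) + 3·(2/38) + 4·(2/38) = 25/38.
E[B | A = 1] = (25/38) / (5/19) = 5/2.

5/2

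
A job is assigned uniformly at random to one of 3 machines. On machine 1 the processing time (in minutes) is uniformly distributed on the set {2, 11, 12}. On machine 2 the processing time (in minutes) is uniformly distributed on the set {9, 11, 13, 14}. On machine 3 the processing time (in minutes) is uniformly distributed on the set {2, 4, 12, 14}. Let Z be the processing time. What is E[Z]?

337/36

E[Z | machine 1] = (2+11+12)/3 = 25/3.
E[Z | machine 2] = (9+11+13+14)/4 = 47/4.
E[Z | machine 3] = (2+4+12+14)/4 = 8.
By the law of total expectation,
E[Z] = (1/3)·(25/3) + (1/3)·(47/4) + (1/3)·(8) = 337/36.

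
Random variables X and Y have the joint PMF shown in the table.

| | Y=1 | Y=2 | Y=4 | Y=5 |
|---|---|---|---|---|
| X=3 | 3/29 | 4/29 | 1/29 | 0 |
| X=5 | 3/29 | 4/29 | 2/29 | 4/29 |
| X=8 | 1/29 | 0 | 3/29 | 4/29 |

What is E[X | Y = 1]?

32/7

P(Y = 1) = 7/29.
Σ X·P over the event = 3·(3/29) + 5·(3/29) + 8·(1/29) = 32/29.
E[X | Y = 1] = (32/29) / (7/29) = 32/7.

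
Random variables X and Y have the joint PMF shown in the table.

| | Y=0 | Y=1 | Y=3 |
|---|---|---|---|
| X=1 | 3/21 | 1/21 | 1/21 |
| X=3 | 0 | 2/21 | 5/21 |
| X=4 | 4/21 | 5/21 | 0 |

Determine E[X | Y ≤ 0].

19/7

P(Y ≤ 0) = 1/3.
Σ X·P over the event = 1·(3/21) + 4·(4/21) = 19/21.
E[X | Y ≤ 0] = (19/21) / (1/3) = 19/7.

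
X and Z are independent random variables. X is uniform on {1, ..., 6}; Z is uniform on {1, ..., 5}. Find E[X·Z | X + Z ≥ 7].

P(X + Z ≥ 7) = 1/2.
Summing XZ·P(x,y) over outcomes with X + Z ≥ 7 gives 49/6.
E[X·Z | X + Z ≥ 7] = (49/6) / (1/2) = 49/3.

49/3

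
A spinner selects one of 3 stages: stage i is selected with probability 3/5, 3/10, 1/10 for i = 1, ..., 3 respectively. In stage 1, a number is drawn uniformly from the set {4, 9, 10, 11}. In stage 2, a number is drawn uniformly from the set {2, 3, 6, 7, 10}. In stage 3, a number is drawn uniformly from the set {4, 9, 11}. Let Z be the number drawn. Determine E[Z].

E[Z | stage 1] = (4+9+10+11)/4 = 17/2.
E[Z | stage 2] = (2+3+6+7+10)/5 = 28/5.
E[Z | stage 3] = (4+9+11)/3 = 8.
By the law of total expectation,
E[Z] = (3/5)·(17/2) + (3/10)·(28/5) + (1/10)·(8) = 379/50.

379/50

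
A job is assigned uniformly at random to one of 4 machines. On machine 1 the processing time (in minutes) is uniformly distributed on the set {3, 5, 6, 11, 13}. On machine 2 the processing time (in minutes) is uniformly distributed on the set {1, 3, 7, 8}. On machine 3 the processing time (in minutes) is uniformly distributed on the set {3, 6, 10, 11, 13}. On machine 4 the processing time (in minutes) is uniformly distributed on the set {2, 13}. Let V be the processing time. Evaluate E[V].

E[V | machine 1] = (3+5+6+11+13)/5 = 38/5.
E[V | machine 2] = (1+3+7+8)/4 = 19/4.
E[V | machine 3] = (3+6+10+11+13)/5 = 43/5.
E[V | machine 4] = (2+13)/2 = 15/2.
By the law of total expectation,
E[V] = (1/4)·(38/5) + (1/4)·(19/4) + (1/4)·(43/5) + (1/4)·(15/2) = 569/80.

569/80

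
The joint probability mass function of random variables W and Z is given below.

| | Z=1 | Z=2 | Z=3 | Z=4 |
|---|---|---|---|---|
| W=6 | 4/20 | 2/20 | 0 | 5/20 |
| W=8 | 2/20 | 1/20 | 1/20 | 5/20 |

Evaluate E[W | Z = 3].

P(Z = 3) = 1/20.
Σ W·P over the event = 8·(1/20) = 2/5.
E[W | Z = 3] = (2/5) / (1/20) = 8.

8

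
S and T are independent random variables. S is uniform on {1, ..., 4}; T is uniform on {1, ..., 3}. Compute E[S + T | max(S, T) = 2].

Outcomes with max(S, T) = 2: (1,2), (2,1), (2,2), each with probability 1/12.
E[S + T | max(S, T) = 2] = (3 + 3 + 4) / 3 = 10/3.

10/3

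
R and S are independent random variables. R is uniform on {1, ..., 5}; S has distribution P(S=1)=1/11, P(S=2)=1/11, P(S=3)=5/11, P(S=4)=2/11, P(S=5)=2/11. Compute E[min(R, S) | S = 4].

P(S = 4) = 2/11.
Summing min(R,S)·P(x,y) over outcomes with S = 4 gives 28/55.
E[min(R, S) | S = 4] = (28/55) / (2/11) = 14/5.

14/5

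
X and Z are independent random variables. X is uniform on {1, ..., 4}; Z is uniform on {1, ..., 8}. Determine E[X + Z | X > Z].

5

P(X > Z) = 3/16.
Summing (X+Z)·P(x,y) over outcomes with X > Z gives 15/16.
E[X + Z | X > Z] = (15/16) / (3/16) = 5.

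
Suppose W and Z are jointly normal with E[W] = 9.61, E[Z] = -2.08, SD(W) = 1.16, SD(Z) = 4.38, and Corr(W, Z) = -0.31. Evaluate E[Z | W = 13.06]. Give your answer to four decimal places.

-6.1183

The regression of Z on W has slope ρ·σ_Z/σ_W and passes through (μ_W, μ_Z).
E[Z | W=13.06] = -2.08 + (-0.31)·(4.38/1.16)·(13.06 − (9.61)) = -2.08 + (-1.17052)·(3.45) = -6.1183.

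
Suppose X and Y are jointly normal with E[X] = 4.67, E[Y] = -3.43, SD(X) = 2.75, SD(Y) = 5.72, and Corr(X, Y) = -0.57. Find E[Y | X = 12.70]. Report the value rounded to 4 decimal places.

E[Y | X=x] = μ_Y + ρ(σ_Y/σ_X)(x − μ_X) for jointly normal variables.
E[Y | X=12.70] = -3.43 + (-0.57)·(5.72/2.75)·(12.70 − (4.67)) = -3.43 + (-1.1856)·(8.03) = -12.9504.

-12.9504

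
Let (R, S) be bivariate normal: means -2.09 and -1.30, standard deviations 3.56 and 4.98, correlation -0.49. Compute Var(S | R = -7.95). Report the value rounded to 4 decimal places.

18.8458

The conditional variance in a bivariate normal is σ_S²(1 − ρ²), independent of x.
Var(S | R=-7.95) = (4.98)²·(1 − (-0.49)²) = 24.8004·0.7599 = 18.8458.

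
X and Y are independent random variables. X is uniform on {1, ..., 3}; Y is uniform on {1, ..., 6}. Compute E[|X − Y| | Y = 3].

Outcomes with Y = 3: (1,3), (2,3), (3,3), each with probability 1/18.
E[|X − Y| | Y = 3] = (2 + 1 + 0) / 3 = 1.

1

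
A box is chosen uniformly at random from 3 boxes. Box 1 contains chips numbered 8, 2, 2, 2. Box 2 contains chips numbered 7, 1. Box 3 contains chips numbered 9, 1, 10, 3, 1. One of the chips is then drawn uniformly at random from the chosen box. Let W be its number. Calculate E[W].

41/10

E[W | box 1] = (8+2+2+2)/4 = 7/2.
E[W | box 2] = (7+1)/2 = 4.
E[W | box 3] = (9+1+10+3+1)/5 = 24/5.
E[W] = (1/3)·(7/2) + (1/3)·(4) + (1/3)·(24/5) = 41/10.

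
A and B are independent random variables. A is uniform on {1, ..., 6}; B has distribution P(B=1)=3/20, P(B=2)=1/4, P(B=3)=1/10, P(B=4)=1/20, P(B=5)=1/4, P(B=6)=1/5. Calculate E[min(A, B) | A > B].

P(A > B) = 2/5.
Summing min(A,B)·P(x,y) over outcomes with A > B gives 53/60.
E[min(A, B) | A > B] = (53/60) / (2/5) = 53/24.

53/24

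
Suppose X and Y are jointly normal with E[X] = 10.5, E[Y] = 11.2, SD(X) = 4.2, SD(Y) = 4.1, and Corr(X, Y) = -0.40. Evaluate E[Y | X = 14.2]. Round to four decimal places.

The regression of Y on X has slope ρ·σ_Y/σ_X and passes through (μ_X, μ_Y).
E[Y | X=14.2] = 11.2 + (-0.40)·(4.1/4.2)·(14.2 − (10.5)) = 11.2 + (-0.39048)·(3.7) = 9.7552.

9.7552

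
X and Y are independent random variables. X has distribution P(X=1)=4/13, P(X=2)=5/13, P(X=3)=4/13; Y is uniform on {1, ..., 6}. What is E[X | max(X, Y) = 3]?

P(max(X, Y) = 3) = 7/26.
Summing X·P(x,y) over outcomes with max(X, Y) = 3 gives 25/39.
E[X | max(X, Y) = 3] = (25/39) / (7/26) = 50/21.

50/21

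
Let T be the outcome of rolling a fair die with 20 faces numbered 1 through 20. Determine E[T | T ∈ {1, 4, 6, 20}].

P(T ∈ {1, 4, 6, 20}) = 1/5.
Σ over the event: 1·1/20 + 4·1/20 + 6·1/20 + 20·1/20 = 31/20.
E[T | T ∈ {1, 4, 6, 20}] = (31/20) / (1/5) = 31/4.

31/4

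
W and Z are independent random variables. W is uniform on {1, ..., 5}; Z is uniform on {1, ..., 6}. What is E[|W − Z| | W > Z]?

2

Outcomes with W > Z: (2,1), (3,1), (3,2), (4,1), (4,2), (4,3), (5,1), (5,2), (5,3), (5,4), each with probability 1/30.
E[|W − Z| | W > Z] = (1 + 2 + 1 + 3 + 2 + 1 + 4 + 3 + 2 + 1) / 10 = 2.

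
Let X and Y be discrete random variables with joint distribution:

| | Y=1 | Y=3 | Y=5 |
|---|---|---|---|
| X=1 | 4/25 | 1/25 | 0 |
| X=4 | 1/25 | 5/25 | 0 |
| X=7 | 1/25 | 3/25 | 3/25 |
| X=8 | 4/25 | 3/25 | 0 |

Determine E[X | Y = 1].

P(Y = 1) = 2/5.
Σ X·P over the event = 1·(4/25) + 4·(1/25) + 7·(1/25) + 8·(4/25) = 47/25.
E[X | Y = 1] = (47/25) / (2/5) = 47/10.

47/10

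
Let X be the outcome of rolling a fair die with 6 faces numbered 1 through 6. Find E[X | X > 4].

Given X > 4, X is equally likely to be any of {5, 6}.
E[X | X > 4] = (5 + 6) / 2 = 11/2.

11/2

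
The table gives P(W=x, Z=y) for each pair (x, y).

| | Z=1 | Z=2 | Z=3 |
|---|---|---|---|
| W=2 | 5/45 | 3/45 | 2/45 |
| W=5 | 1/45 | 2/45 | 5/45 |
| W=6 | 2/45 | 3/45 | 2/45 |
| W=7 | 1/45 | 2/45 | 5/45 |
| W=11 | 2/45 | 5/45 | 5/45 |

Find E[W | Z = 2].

P(Z = 2) = 1/3.
Σ W·P over the event = 2·(3/45) + 5·(2/45) + 6·(3/45) + 7·(2/45) + 11·(5/45) = 103/45.
E[W | Z = 2] = (103/45) / (1/3) = 103/15.

103/15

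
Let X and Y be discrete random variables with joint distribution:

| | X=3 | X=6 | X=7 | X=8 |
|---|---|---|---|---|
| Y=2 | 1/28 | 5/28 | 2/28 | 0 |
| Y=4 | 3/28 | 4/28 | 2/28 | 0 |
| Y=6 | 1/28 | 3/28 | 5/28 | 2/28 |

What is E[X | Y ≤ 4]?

94/17

P(Y ≤ 4) = 17/28.
Σ X·P over the event = 3·(1/28) + 3·(3/28) + 6·(5/28) + 6·(4/28) + 7·(2/28) + 7·(2/28) = 47/14.
E[X | Y ≤ 4] = (47/14) / (17/28) = 94/17.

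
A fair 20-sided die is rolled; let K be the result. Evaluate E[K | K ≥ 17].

Given K ≥ 17, K is equally likely to be any of {17, 18, 19, 20}.
E[K | K ≥ 17] = (17 + 18 + 19 + 20) / 4 = 37/2.

37/2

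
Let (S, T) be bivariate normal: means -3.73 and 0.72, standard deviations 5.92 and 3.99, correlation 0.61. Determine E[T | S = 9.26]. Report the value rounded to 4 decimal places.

6.0606

For a bivariate normal, E[T | S=x] = μ_T + ρ·(σ_T/σ_S)·(x − μ_S).
E[T | S=9.26] = 0.72 + (0.61)·(3.99/5.92)·(9.26 − (-3.73)) = 0.72 + (0.41113)·(12.99) = 6.0606.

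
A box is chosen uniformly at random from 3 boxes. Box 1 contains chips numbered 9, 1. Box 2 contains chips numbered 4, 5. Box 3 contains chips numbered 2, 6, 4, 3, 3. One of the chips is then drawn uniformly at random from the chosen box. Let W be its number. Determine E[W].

E[W | box 1] = (9+1)/2 = 5.
E[W | box 2] = (4+5)/2 = 9/2.
E[W | box 3] = (2+6+4+3+3)/5 = 18/5.
E[W] = (1/3)·(5) + (1/3)·(9/2) + (1/3)·(18/5) = 131/30.

131/30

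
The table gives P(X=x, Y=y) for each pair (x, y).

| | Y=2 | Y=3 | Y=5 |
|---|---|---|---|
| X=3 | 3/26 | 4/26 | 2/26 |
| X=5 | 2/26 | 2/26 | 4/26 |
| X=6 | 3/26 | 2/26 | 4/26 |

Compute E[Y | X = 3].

28/9

P(X = 3) = 9/26.
Σ Y·P over the event = 2·(3/26) + 3·(4/26) + 5·(2/26) = 14/13.
E[Y | X = 3] = (14/13) / (9/26) = 28/9.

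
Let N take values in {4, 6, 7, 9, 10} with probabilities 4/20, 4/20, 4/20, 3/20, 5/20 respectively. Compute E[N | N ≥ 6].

129/16

P(N ≥ 6) = 4/5.
Σ over the event: 6·1/5 + 7·1/5 + 9·3/20 + 10·1/4 = 129/20.
E[N | N ≥ 6] = (129/20) / (4/5) = 129/16.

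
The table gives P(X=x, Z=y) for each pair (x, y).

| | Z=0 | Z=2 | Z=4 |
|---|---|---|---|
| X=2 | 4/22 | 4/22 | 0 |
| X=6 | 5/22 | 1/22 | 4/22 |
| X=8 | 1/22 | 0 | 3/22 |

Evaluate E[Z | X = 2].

1

P(X = 2) = 4/11.
Σ Z·P over the event = 0·(4/22) + 2·(4/22) = 4/11.
E[Z | X = 2] = (4/11) / (4/11) = 1.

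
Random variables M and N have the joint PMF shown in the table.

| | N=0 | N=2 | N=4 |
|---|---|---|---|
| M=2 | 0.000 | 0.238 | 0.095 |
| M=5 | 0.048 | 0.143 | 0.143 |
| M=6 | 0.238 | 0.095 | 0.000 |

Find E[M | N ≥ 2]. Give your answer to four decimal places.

P(N ≥ 2) = 0.714.
Σ M·P over the event = 2·(0.238) + 2·(0.095) + 5·(0.143) + 5·(0.143) + 6·(0.095) = 2.666.
E[M | N ≥ 2] = (2.666) / (0.714) = 3.7339.

3.7339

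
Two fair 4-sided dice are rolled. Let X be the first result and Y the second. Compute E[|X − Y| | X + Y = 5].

Outcomes with X + Y = 5: (1,4), (2,3), (3,2), (4,1), each with probability 1/16.
E[|X − Y| | X + Y = 5] = (3 + 1 + 1 + 3) / 4 = 2.

2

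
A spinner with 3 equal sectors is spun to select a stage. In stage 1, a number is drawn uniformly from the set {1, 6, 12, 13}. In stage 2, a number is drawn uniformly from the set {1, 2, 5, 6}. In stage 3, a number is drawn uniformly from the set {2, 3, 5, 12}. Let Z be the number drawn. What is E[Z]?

17/3

E[Z | stage 1] = (1+6+12+13)/4 = 8.
E[Z | stage 2] = (1+2+5+6)/4 = 7/2.
E[Z | stage 3] = (2+3+5+12)/4 = 11/2.
By the law of total expectation,
E[Z] = (1/3)·(8) + (1/3)·(7/2) + (1/3)·(11/2) = 17/3.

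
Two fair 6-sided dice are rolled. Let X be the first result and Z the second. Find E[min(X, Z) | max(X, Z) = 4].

16/7

P(max(X, Z) = 4) = 7/36.
Summing min(X,Z)·P(x,y) over outcomes with max(X, Z) = 4 gives 4/9.
E[min(X, Z) | max(X, Z) = 4] = (4/9) / (7/36) = 16/7.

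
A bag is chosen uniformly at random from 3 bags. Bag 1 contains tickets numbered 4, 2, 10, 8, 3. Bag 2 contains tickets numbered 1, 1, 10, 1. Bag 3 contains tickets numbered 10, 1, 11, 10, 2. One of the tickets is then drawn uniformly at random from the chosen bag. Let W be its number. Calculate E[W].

E[W | bag 1] = (4+2+10+8+3)/5 = 27/5.
E[W | bag 2] = (1+1+10+1)/4 = 13/4.
E[W | bag 3] = (10+1+11+10+2)/5 = 34/5.
By the law of total expectation,
E[W] = (1/3)·(27/5) + (1/3)·(13/4) + (1/3)·(34/5) = 103/20.

103/20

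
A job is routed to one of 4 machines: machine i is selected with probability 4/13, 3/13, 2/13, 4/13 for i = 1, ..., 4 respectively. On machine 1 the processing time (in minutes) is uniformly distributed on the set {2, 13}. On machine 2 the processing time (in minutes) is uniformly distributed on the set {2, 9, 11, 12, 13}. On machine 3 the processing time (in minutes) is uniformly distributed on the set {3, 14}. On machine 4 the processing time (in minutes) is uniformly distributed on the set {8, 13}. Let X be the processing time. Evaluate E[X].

586/65

E[X | machine 1] = (2+13)/2 = 15/2.
E[X | machine 2] = (2+9+11+12+13)/5 = 47/5.
E[X | machine 3] = (3+14)/2 = 17/2.
E[X | machine 4] = (8+13)/2 = 21/2.
By the law of total expectation,
E[X] = (4/13)·(15/2) + (3/13)·(47/5) + (2/13)·(17/2) + (4/13)·(21/2) = 586/65.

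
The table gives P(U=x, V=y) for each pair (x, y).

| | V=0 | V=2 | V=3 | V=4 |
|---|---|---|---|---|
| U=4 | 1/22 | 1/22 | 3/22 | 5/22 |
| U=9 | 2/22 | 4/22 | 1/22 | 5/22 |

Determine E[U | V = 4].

13/2

P(V = 4) = 5/11.
Summing U·P(U=x,V=y) over the conditioning event gives 65/22.
E[U | V = 4] = (65/22) / (5/11) = 13/2.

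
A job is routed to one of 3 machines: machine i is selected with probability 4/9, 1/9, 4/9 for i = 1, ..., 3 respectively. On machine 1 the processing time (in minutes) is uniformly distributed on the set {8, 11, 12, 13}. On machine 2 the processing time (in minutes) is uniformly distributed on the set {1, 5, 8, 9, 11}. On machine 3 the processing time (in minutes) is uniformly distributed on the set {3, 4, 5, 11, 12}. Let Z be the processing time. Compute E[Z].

E[Z | machine 1] = (8+11+12+13)/4 = 11.
E[Z | machine 2] = (1+5+8+9+11)/5 = 34/5.
E[Z | machine 3] = (3+4+5+11+12)/5 = 7.
By the law of total expectation,
E[Z] = (4/9)·(11) + (1/9)·(34/5) + (4/9)·(7) = 394/45.

394/45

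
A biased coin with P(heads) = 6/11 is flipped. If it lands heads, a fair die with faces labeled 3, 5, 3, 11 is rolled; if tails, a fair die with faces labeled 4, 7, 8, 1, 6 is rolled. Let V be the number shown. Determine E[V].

59/11

E[V | heads] = (3+5+3+11)/4 = 11/2.
E[V | tails] = (4+7+8+1+6)/5 = 26/5.
E[V] = (6/11)·(11/2) + (5/11)·(26/5) = 59/11.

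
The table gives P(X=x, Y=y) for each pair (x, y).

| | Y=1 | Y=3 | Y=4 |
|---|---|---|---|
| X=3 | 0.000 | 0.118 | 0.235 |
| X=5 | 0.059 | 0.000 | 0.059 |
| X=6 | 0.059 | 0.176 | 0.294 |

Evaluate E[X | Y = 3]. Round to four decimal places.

4.7959

P(Y = 3) = 0.294.
Σ X·P over the event = 3·(0.118) + 6·(0.176) = 1.410.
E[X | Y = 3] = (1.410) / (0.294) = 4.7959.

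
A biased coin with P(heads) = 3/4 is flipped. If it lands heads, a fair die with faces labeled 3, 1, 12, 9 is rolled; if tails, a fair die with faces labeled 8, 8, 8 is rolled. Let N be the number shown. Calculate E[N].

E[N | heads] = (3+1+12+9)/4 = 25/4.
E[N | tails] = (8+8+8)/3 = 8.
E[N] = (3/4)·(25/4) + (1/4)·(8) = 107/16.

107/16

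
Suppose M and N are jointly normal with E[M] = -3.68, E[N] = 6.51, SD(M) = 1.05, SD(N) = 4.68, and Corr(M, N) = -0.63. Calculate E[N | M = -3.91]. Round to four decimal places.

7.1558

E[N | M=x] = μ_N + ρ(σ_N/σ_M)(x − μ_M) for jointly normal variables.
E[N | M=-3.91] = 6.51 + (-0.63)·(4.68/1.05)·(-3.91 − (-3.68)) = 6.51 + (-2.808)·(-0.23) = 7.1558.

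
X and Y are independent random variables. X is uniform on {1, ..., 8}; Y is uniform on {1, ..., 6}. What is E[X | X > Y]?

160/27

P(X > Y) = 9/16.
Summing X·P(x,y) over outcomes with X > Y gives 10/3.
E[X | X > Y] = (10/3) / (9/16) = 160/27.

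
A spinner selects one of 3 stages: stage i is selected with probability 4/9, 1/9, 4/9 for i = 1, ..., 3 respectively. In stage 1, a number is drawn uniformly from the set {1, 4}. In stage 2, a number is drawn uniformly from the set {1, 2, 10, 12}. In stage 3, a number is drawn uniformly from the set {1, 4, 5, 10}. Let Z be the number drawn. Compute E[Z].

E[Z | stage 1] = (1+4)/2 = 5/2.
E[Z | stage 2] = (1+2+10+12)/4 = 25/4.
E[Z | stage 3] = (1+4+5+10)/4 = 5.
By the law of total expectation,
E[Z] = (4/9)·(5/2) + (1/9)·(25/4) + (4/9)·(5) = 145/36.

145/36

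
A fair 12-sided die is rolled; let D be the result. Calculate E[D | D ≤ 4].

5/2

Given D ≤ 4, D is equally likely to be any of {1, 2, 3, 4}.
E[D | D ≤ 4] = (1 + 2 + 3 + 4) / 4 = 5/2.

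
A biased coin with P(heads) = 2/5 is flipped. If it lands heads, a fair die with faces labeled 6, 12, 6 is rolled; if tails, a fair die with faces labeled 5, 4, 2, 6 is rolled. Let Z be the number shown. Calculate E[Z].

23/4

E[Z | heads] = (6+12+6)/3 = 8.
E[Z | tails] = (5+4+2+6)/4 = 17/4.
By the law of total expectation,
E[Z] = (2/5)·(8) + (3/5)·(17/4) = 23/4.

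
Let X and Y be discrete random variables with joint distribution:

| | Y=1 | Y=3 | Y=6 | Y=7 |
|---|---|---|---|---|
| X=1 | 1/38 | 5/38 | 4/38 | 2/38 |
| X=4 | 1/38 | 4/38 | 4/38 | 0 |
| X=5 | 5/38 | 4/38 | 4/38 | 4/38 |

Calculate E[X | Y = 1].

P(Y = 1) = 7/38.
Σ X·P over the event = 1·(1/38) + 4·(1/38) + 5·(5/38) = 15/19.
E[X | Y = 1] = (15/19) / (7/38) = 30/7.

30/7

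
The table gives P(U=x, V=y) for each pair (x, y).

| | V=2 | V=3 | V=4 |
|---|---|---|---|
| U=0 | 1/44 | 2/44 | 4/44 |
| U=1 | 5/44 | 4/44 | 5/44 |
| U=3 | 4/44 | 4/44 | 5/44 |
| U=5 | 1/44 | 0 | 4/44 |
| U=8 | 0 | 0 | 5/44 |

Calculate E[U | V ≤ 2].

2

P(V ≤ 2) = 1/4.
Σ U·P over the event = 0·(1/44) + 1·(5/44) + 3·(4/44) + 5·(1/44) = 1/2.
E[U | V ≤ 2] = (1/2) / (1/4) = 2.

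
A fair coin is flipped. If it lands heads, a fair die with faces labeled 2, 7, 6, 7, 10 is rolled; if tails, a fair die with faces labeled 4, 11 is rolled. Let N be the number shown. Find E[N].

E[N | heads] = (2+7+6+7+10)/5 = 32/5.
E[N | tails] = (4+11)/2 = 15/2.
E[N] = (1/2)·(32/5) + (1/2)·(15/2) = 139/20.

139/20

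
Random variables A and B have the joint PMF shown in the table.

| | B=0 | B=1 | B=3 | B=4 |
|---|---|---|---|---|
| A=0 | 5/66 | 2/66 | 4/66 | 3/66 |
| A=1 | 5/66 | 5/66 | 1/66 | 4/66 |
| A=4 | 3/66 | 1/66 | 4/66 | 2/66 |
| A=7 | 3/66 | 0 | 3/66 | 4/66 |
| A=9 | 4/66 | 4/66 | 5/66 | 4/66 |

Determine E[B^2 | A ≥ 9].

113/17

P(A ≥ 9) = 17/66.
Σ B^2·P over the event = 0·(4/66) + 1·(4/66) + 9·(5/66) + 16·(4/66) = 113/66.
E[B^2 | A ≥ 9] = (113/66) / (17/66) = 113/17.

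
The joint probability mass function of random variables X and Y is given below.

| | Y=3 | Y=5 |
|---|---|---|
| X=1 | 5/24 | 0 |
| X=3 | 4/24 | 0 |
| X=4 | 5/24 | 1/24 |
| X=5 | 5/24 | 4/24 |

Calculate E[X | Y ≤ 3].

62/19

P(Y ≤ 3) = 19/24.
Σ X·P over the event = 1·(5/24) + 3·(4/24) + 4·(5/24) + 5·(5/24) = 31/12.
E[X | Y ≤ 3] = (31/12) / (19/24) = 62/19.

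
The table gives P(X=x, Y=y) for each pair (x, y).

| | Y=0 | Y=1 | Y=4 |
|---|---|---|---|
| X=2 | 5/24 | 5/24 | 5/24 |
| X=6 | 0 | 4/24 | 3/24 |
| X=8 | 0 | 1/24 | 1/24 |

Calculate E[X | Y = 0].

2

P(Y = 0) = 5/24.
Σ X·P over the event = 2·(5/24) = 5/12.
E[X | Y = 0] = (5/12) / (5/24) = 2.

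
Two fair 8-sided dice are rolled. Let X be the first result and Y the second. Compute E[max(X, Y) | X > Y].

6

P(X > Y) = 7/16.
Summing max(X,Y)·P(x,y) over outcomes with X > Y gives 21/8.
E[max(X, Y) | X > Y] = (21/8) / (7/16) = 6.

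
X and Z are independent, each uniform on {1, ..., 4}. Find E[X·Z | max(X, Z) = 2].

Outcomes with max(X, Z) = 2: (1,2), (2,1), (2,2), each with probability 1/16.
E[X·Z | max(X, Z) = 2] = (2 + 2 + 4) / 3 = 8/3.

8/3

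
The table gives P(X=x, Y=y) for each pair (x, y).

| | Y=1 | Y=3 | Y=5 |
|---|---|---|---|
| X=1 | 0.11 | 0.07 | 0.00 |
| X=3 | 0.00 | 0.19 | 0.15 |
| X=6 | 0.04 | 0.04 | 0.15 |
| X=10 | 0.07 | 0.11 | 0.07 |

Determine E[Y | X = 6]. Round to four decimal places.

P(X = 6) = 0.23.
Σ Y·P over the event = 1·(0.04) + 3·(0.04) + 5·(0.15) = 0.91.
E[Y | X = 6] = (0.91) / (0.23) = 3.9565.

3.9565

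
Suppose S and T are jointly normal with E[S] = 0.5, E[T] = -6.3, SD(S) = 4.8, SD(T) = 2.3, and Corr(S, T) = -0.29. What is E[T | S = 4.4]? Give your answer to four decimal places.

-6.8419

The regression of T on S has slope ρ·σ_T/σ_S and passes through (μ_S, μ_T).
E[T | S=4.4] = -6.3 + (-0.29)·(2.3/4.8)·(4.4 − (0.5)) = -6.3 + (-0.13896)·(3.9) = -6.8419.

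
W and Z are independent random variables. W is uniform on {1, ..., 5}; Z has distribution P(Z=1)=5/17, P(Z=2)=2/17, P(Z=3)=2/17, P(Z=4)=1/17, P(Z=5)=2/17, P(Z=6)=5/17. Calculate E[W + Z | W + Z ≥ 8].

277/30

P(W + Z ≥ 8) = 6/17.
Summing (W+Z)·P(x,y) over outcomes with W + Z ≥ 8 gives 277/85.
E[W + Z | W + Z ≥ 8] = (277/85) / (6/17) = 277/30.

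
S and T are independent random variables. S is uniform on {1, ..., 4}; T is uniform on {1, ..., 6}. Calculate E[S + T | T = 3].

11/2

Outcomes with T = 3: (1,3), (2,3), (3,3), (4,3), each with probability 1/24.
E[S + T | T = 3] = (4 + 5 + 6 + 7) / 4 = 11/2.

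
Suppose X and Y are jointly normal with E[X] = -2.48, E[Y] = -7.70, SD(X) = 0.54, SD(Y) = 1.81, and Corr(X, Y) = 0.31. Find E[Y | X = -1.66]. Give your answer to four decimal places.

-6.8480

For a bivariate normal, E[Y | X=x] = μ_Y + ρ·(σ_Y/σ_X)·(x − μ_X).
E[Y | X=-1.66] = -7.70 + (0.31)·(1.81/0.54)·(-1.66 − (-2.48)) = -7.70 + (1.03907)·(0.82) = -6.8480.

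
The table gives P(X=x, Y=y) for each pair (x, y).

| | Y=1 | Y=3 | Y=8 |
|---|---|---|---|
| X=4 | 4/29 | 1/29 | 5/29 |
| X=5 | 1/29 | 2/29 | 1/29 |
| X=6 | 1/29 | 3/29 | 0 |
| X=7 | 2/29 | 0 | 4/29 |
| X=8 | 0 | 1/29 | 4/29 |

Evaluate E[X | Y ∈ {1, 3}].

27/5

P(Y ∈ {1, 3}) = 15/29.
Σ X·P over the event = 4·(4/29) + 4·(1/29) + 5·(1/29) + 5·(2/29) + 6·(1/29) + 6·(3/29) + 7·(2/29) + 8·(1/29) = 81/29.
E[X | Y ∈ {1, 3}] = (81/29) / (15/29) = 27/5.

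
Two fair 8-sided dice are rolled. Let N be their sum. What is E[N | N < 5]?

P(N < 5) = 3/32.
Σ over the event: 2·1/64 + 3·1/32 + 4·3/64 = 5/16.
E[N | N < 5] = (5/16) / (3/32) = 10/3.

10/3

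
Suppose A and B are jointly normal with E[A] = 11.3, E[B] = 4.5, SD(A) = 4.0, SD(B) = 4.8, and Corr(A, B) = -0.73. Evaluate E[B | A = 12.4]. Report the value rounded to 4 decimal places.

E[B | A=x] = μ_B + ρ(σ_B/σ_A)(x − μ_A) for jointly normal variables.
E[B | A=12.4] = 4.5 + (-0.73)·(4.8/4.0)·(12.4 − (11.3)) = 4.5 + (-0.876)·(1.1) = 3.5364.

3.5364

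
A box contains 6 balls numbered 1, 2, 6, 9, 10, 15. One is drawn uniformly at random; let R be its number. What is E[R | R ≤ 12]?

28/5

P(R ≤ 12) = 5/6.
Σ over the event: 1·1/6 + 2·1/6 + 6·1/6 + 9·1/6 + 10·1/6 = 14/3.
E[R | R ≤ 12] = (14/3) / (5/6) = 28/5.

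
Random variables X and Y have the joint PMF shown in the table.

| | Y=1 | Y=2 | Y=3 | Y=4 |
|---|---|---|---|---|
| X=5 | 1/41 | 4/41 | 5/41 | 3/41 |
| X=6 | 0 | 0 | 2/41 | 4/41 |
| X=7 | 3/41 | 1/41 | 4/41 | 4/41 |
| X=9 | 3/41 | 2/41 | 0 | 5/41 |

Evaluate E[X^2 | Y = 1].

415/7

P(Y = 1) = 7/41.
Σ X^2·P over the event = 25·(1/41) + 49·(3/41) + 81·(3/41) = 415/41.
E[X^2 | Y = 1] = (415/41) / (7/41) = 415/7.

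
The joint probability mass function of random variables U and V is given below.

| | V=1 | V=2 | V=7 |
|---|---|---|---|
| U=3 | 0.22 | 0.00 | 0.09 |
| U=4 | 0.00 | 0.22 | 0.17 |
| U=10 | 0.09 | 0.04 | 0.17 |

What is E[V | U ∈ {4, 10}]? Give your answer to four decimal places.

P(U ∈ {4, 10}) = 0.69.
Σ V·P over the event = 2·(0.22) + 7·(0.17) + 1·(0.09) + 2·(0.04) + 7·(0.17) = 2.99.
E[V | U ∈ {4, 10}] = (2.99) / (0.69) = 4.3333.

4.3333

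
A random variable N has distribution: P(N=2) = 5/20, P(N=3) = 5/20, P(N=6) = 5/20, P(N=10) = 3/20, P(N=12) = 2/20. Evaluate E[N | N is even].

P(N is even) = 3/4.
Σ over the event: 2·1/4 + 6·1/4 + 10·3/20 + 12·1/10 = 47/10.
E[N | N is even] = (47/10) / (3/4) = 94/15.

94/15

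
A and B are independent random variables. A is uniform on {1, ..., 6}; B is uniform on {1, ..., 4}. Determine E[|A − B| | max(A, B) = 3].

6/5

Outcomes with max(A, B) = 3: (1,3), (2,3), (3,1), (3,2), (3,3), each with probability 1/24.
E[|A − B| | max(A, B) = 3] = (2 + 1 + 2 + 1 + 0) / 5 = 6/5.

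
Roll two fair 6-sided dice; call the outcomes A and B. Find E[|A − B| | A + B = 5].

2

Outcomes with A + B = 5: (1,4), (2,3), (3,2), (4,1), each with probability 1/36.
E[|A − B| | A + B = 5] = (3 + 1 + 1 + 3) / 4 = 2.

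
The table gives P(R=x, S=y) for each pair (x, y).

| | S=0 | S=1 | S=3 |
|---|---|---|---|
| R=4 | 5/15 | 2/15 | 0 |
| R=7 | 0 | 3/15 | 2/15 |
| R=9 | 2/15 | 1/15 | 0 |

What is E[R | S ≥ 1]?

13/2

P(S ≥ 1) = 8/15.
Summing R·P(R=x,S=y) over the conditioning event gives 52/15.
E[R | S ≥ 1] = (52/15) / (8/15) = 13/2.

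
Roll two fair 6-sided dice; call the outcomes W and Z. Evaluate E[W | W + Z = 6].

Outcomes with W + Z = 6: (1,5), (2,4), (3,3), (4,2), (5,1), each with probability 1/36.
E[W | W + Z = 6] = (1 + 2 + 3 + 4 + 5) / 5 = 3.

3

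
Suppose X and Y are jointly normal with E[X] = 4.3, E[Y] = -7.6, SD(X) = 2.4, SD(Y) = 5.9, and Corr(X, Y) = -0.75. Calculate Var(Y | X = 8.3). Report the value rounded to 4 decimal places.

The conditional variance in a bivariate normal is σ_Y²(1 − ρ²), independent of x.
Var(Y | X=8.3) = (5.9)²·(1 − (-0.75)²) = 34.81·0.4375 = 15.2294.

15.2294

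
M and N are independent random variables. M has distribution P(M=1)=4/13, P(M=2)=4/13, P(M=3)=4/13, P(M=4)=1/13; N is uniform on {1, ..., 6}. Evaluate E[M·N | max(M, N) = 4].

17/2

P(max(M, N) = 4) = 8/39.
Summing MN·P(x,y) over outcomes with max(M, N) = 4 gives 68/39.
E[M·N | max(M, N) = 4] = (68/39) / (8/39) = 17/2.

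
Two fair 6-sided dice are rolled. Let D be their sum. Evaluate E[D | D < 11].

218/33

P(D < 11) = 11/12.
E[D | D < 11] = (109/18) / (11/12) = 218/33.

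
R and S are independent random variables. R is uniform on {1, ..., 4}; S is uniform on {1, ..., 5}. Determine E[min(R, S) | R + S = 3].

1

Outcomes with R + S = 3: (1,2), (2,1), each with probability 1/20.
E[min(R, S) | R + S = 3] = (1 + 1) / 2 = 1.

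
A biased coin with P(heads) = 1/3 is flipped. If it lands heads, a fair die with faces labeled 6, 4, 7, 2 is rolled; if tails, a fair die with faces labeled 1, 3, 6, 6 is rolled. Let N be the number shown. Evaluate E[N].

17/4

E[N | heads] = (6+4+7+2)/4 = 19/4.
E[N | tails] = (1+3+6+6)/4 = 4.
E[N] = (1/3)·(19/4) + (2/3)·(4) = 17/4.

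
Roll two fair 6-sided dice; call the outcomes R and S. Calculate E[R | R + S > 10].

Outcomes with R + S > 10: (5,6), (6,5), (6,6), each with probability 1/36.
E[R | R + S > 10] = (5 + 6 + 6) / 3 = 17/3.

17/3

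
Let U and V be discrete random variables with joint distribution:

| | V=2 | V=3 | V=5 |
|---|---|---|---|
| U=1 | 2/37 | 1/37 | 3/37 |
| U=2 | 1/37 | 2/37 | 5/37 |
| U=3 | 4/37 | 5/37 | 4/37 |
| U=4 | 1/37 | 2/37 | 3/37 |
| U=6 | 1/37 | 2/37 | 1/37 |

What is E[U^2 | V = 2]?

94/9

P(V = 2) = 9/37.
Summing U^2·P(U=x,V=y) over the conditioning event gives 94/37.
E[U^2 | V = 2] = (94/37) / (9/37) = 94/9.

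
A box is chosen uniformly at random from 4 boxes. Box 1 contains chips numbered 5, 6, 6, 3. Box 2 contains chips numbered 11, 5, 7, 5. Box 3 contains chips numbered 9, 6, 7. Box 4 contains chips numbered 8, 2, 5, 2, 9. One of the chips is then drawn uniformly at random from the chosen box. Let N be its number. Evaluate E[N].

92/15

E[N | box 1] = (5+6+6+3)/4 = 5.
E[N | box 2] = (11+5+7+5)/4 = 7.
E[N | box 3] = (9+6+7)/3 = 22/3.
E[N | box 4] = (8+2+5+2+9)/5 = 26/5.
E[N] = (1/4)·(5) + (1/4)·(7) + (1/4)·(22/3) + (1/4)·(26/5) = 92/15.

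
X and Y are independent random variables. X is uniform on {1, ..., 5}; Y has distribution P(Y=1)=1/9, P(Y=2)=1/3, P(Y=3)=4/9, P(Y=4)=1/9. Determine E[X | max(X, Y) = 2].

11/7

P(max(X, Y) = 2) = 7/45.
Summing X·P(x,y) over outcomes with max(X, Y) = 2 gives 11/45.
E[X | max(X, Y) = 2] = (11/45) / (7/45) = 11/7.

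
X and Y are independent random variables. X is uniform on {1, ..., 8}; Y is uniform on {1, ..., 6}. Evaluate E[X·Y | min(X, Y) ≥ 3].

P(min(X, Y) ≥ 3) = 1/2.
Summing XY·P(x,y) over outcomes with min(X, Y) ≥ 3 gives 99/8.
E[X·Y | min(X, Y) ≥ 3] = (99/8) / (1/2) = 99/4.

99/4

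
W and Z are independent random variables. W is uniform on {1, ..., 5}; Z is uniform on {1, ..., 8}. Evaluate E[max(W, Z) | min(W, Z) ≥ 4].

Outcomes with min(W, Z) ≥ 4: (4,4), (4,5), (4,6), (4,7), (4,8), (5,4), (5,5), (5,6), (5,7), (5,8), each with probability 1/40.
E[max(W, Z) | min(W, Z) ≥ 4] = (4 + 5 + 6 + 7 + 8 + 5 + 5 + 6 + 7 + 8) / 10 = 61/10.

61/10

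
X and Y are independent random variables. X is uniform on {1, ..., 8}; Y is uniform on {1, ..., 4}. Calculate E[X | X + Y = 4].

Outcomes with X + Y = 4: (1,3), (2,2), (3,1), each with probability 1/32.
E[X | X + Y = 4] = (1 + 2 + 3) / 3 = 2.

2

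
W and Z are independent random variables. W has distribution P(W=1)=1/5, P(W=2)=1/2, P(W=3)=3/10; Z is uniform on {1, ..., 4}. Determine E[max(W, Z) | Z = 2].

23/10

P(Z = 2) = 1/4.
Summing max(W,Z)·P(x,y) over outcomes with Z = 2 gives 23/40.
E[max(W, Z) | Z = 2] = (23/40) / (1/4) = 23/10.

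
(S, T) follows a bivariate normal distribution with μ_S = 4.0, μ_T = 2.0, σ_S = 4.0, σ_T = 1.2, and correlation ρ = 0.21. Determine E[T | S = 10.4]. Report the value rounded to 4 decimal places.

2.4032

E[T | S=x] = μ_T + ρ(σ_T/σ_S)(x − μ_S) for jointly normal variables.
E[T | S=10.4] = 2.0 + (0.21)·(1.2/4.0)·(10.4 − (4.0)) = 2.0 + (0.063)·(6.4) = 2.4032.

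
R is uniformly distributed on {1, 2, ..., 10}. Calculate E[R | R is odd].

Given R is odd, R is equally likely to be any of {1, 3, 5, 7, 9}.
E[R | R is odd] = (1 + 3 + 5 + 7 + 9) / 5 = 5.

5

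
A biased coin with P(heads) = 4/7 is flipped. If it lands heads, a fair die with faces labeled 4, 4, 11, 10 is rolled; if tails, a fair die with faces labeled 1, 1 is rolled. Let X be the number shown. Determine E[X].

E[X | heads] = (4+4+11+10)/4 = 29/4.
E[X | tails] = (1+1)/2 = 1.
E[X] = (4/7)·(29/4) + (3/7)·(1) = 32/7.

32/7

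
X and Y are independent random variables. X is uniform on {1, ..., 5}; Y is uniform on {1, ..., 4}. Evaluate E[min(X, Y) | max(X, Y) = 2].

Outcomes with max(X, Y) = 2: (1,2), (2,1), (2,2), each with probability 1/20.
E[min(X, Y) | max(X, Y) = 2] = (1 + 1 + 2) / 3 = 4/3.

4/3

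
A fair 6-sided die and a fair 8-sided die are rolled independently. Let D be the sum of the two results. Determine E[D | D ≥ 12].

P(D ≥ 12) = 1/8.
Σ over the event: 12·1/16 + 13·1/24 + 14·1/48 = 19/12.
E[D | D ≥ 12] = (19/12) / (1/8) = 38/3.

38/3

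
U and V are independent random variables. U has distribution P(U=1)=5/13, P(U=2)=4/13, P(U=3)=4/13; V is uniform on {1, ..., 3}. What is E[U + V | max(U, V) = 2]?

43/13

P(max(U, V) = 2) = 1/3.
Summing (U+V)·P(x,y) over outcomes with max(U, V) = 2 gives 43/39.
E[U + V | max(U, V) = 2] = (43/39) / (1/3) = 43/13.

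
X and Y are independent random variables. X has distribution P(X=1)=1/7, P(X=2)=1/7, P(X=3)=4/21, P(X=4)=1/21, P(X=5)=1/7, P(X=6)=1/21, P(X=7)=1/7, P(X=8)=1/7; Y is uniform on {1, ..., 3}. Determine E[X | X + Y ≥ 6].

109/18

P(X + Y ≥ 6) = 4/7.
Summing X·P(x,y) over outcomes with X + Y ≥ 6 gives 218/63.
E[X | X + Y ≥ 6] = (218/63) / (4/7) = 109/18.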